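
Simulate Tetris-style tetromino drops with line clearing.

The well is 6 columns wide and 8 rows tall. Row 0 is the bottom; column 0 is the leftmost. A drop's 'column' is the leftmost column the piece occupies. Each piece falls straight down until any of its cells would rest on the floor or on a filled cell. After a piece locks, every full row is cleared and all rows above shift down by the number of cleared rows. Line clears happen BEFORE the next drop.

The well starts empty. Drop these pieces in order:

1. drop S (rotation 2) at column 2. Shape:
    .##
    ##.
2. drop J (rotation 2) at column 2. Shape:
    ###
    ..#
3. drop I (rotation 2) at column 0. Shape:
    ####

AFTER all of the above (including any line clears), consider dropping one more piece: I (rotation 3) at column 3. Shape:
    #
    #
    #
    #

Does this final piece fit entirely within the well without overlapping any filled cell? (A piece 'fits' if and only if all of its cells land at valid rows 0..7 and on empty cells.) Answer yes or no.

Drop 1: S rot2 at col 2 lands with bottom-row=0; cleared 0 line(s) (total 0); column heights now [0 0 1 2 2 0], max=2
Drop 2: J rot2 at col 2 lands with bottom-row=2; cleared 0 line(s) (total 0); column heights now [0 0 4 4 4 0], max=4
Drop 3: I rot2 at col 0 lands with bottom-row=4; cleared 0 line(s) (total 0); column heights now [5 5 5 5 4 0], max=5
Test piece I rot3 at col 3 (width 1): heights before test = [5 5 5 5 4 0]; fits = False

Answer: no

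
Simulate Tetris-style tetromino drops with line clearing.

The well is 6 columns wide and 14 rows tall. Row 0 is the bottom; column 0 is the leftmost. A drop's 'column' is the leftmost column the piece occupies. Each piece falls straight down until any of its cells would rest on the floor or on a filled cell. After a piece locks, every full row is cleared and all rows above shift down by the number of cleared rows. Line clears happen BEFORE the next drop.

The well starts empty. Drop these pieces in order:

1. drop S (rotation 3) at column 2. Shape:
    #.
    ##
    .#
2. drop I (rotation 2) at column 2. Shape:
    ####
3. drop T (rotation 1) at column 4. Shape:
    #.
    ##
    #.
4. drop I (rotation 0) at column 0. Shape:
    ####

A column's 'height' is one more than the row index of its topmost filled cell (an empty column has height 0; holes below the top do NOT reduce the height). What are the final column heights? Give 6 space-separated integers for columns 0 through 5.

Answer: 5 5 5 5 7 6

Derivation:
Drop 1: S rot3 at col 2 lands with bottom-row=0; cleared 0 line(s) (total 0); column heights now [0 0 3 2 0 0], max=3
Drop 2: I rot2 at col 2 lands with bottom-row=3; cleared 0 line(s) (total 0); column heights now [0 0 4 4 4 4], max=4
Drop 3: T rot1 at col 4 lands with bottom-row=4; cleared 0 line(s) (total 0); column heights now [0 0 4 4 7 6], max=7
Drop 4: I rot0 at col 0 lands with bottom-row=4; cleared 0 line(s) (total 0); column heights now [5 5 5 5 7 6], max=7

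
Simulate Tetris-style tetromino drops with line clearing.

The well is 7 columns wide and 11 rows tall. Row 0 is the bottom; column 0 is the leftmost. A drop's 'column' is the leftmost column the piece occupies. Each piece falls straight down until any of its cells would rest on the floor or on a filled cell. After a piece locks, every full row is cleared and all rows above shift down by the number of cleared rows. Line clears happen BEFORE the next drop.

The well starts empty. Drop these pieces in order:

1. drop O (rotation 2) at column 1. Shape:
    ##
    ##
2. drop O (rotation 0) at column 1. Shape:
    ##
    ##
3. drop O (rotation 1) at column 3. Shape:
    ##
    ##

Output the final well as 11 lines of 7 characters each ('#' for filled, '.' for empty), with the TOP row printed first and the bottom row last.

Answer: .......
.......
.......
.......
.......
.......
.......
.##....
.##....
.####..
.####..

Derivation:
Drop 1: O rot2 at col 1 lands with bottom-row=0; cleared 0 line(s) (total 0); column heights now [0 2 2 0 0 0 0], max=2
Drop 2: O rot0 at col 1 lands with bottom-row=2; cleared 0 line(s) (total 0); column heights now [0 4 4 0 0 0 0], max=4
Drop 3: O rot1 at col 3 lands with bottom-row=0; cleared 0 line(s) (total 0); column heights now [0 4 4 2 2 0 0], max=4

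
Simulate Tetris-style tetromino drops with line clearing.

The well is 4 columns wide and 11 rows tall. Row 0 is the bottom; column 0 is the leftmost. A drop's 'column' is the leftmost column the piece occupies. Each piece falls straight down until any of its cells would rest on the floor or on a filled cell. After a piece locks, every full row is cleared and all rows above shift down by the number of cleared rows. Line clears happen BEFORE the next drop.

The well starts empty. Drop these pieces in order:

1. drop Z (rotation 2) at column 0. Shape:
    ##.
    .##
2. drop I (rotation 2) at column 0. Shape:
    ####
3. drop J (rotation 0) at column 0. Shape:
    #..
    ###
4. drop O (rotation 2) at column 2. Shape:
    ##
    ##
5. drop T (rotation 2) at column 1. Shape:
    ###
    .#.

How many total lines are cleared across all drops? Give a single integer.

Drop 1: Z rot2 at col 0 lands with bottom-row=0; cleared 0 line(s) (total 0); column heights now [2 2 1 0], max=2
Drop 2: I rot2 at col 0 lands with bottom-row=2; cleared 1 line(s) (total 1); column heights now [2 2 1 0], max=2
Drop 3: J rot0 at col 0 lands with bottom-row=2; cleared 0 line(s) (total 1); column heights now [4 3 3 0], max=4
Drop 4: O rot2 at col 2 lands with bottom-row=3; cleared 0 line(s) (total 1); column heights now [4 3 5 5], max=5
Drop 5: T rot2 at col 1 lands with bottom-row=5; cleared 0 line(s) (total 1); column heights now [4 7 7 7], max=7

Answer: 1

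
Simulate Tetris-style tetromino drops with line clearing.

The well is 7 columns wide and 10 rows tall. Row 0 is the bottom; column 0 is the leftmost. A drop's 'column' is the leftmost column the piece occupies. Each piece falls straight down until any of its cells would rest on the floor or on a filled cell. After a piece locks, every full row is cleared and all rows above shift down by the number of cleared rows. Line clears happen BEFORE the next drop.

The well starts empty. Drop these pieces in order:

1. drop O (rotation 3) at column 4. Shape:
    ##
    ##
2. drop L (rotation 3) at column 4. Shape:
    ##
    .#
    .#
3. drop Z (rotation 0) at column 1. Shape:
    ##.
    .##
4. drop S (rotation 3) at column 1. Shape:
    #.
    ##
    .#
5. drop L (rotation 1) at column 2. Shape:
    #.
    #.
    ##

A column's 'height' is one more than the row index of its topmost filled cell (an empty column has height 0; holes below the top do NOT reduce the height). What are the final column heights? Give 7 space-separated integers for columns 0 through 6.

Answer: 0 5 7 5 5 5 0

Derivation:
Drop 1: O rot3 at col 4 lands with bottom-row=0; cleared 0 line(s) (total 0); column heights now [0 0 0 0 2 2 0], max=2
Drop 2: L rot3 at col 4 lands with bottom-row=2; cleared 0 line(s) (total 0); column heights now [0 0 0 0 5 5 0], max=5
Drop 3: Z rot0 at col 1 lands with bottom-row=0; cleared 0 line(s) (total 0); column heights now [0 2 2 1 5 5 0], max=5
Drop 4: S rot3 at col 1 lands with bottom-row=2; cleared 0 line(s) (total 0); column heights now [0 5 4 1 5 5 0], max=5
Drop 5: L rot1 at col 2 lands with bottom-row=4; cleared 0 line(s) (total 0); column heights now [0 5 7 5 5 5 0], max=7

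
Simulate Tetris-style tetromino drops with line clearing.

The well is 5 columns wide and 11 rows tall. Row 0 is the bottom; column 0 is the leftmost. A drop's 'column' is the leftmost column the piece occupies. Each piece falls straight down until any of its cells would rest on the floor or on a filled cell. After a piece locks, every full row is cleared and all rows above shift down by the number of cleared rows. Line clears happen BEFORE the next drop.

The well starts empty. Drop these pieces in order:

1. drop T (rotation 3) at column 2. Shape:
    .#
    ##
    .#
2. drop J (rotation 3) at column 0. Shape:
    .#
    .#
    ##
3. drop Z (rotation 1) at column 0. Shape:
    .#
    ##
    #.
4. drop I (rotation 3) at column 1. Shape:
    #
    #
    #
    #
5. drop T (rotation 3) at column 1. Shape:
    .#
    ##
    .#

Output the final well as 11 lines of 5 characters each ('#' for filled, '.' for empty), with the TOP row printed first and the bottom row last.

Answer: ..#..
.##..
.##..
.#...
.#...
.#...
.#...
##...
##.#.
.###.
##.#.

Derivation:
Drop 1: T rot3 at col 2 lands with bottom-row=0; cleared 0 line(s) (total 0); column heights now [0 0 2 3 0], max=3
Drop 2: J rot3 at col 0 lands with bottom-row=0; cleared 0 line(s) (total 0); column heights now [1 3 2 3 0], max=3
Drop 3: Z rot1 at col 0 lands with bottom-row=2; cleared 0 line(s) (total 0); column heights now [4 5 2 3 0], max=5
Drop 4: I rot3 at col 1 lands with bottom-row=5; cleared 0 line(s) (total 0); column heights now [4 9 2 3 0], max=9
Drop 5: T rot3 at col 1 lands with bottom-row=8; cleared 0 line(s) (total 0); column heights now [4 10 11 3 0], max=11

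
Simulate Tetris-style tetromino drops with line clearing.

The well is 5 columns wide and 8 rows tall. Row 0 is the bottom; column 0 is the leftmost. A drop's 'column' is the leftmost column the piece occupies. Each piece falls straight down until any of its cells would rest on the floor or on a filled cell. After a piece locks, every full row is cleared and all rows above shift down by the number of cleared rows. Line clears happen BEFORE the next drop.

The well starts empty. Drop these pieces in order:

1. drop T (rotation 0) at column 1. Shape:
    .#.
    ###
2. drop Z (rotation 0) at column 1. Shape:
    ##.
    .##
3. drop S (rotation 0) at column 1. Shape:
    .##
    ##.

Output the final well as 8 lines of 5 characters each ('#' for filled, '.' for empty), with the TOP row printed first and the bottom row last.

Drop 1: T rot0 at col 1 lands with bottom-row=0; cleared 0 line(s) (total 0); column heights now [0 1 2 1 0], max=2
Drop 2: Z rot0 at col 1 lands with bottom-row=2; cleared 0 line(s) (total 0); column heights now [0 4 4 3 0], max=4
Drop 3: S rot0 at col 1 lands with bottom-row=4; cleared 0 line(s) (total 0); column heights now [0 5 6 6 0], max=6

Answer: .....
.....
..##.
.##..
.##..
..##.
..#..
.###.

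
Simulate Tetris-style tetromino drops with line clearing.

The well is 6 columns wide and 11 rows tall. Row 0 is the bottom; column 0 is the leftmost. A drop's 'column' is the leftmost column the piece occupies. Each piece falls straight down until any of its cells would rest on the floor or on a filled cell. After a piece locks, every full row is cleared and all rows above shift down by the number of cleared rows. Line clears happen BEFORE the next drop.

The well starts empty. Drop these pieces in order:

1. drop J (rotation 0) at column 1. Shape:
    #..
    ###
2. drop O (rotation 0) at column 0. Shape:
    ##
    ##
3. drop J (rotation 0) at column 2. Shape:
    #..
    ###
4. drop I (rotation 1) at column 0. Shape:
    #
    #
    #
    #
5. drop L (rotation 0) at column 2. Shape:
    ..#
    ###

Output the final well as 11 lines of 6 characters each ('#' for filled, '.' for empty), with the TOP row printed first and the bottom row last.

Drop 1: J rot0 at col 1 lands with bottom-row=0; cleared 0 line(s) (total 0); column heights now [0 2 1 1 0 0], max=2
Drop 2: O rot0 at col 0 lands with bottom-row=2; cleared 0 line(s) (total 0); column heights now [4 4 1 1 0 0], max=4
Drop 3: J rot0 at col 2 lands with bottom-row=1; cleared 0 line(s) (total 0); column heights now [4 4 3 2 2 0], max=4
Drop 4: I rot1 at col 0 lands with bottom-row=4; cleared 0 line(s) (total 0); column heights now [8 4 3 2 2 0], max=8
Drop 5: L rot0 at col 2 lands with bottom-row=3; cleared 0 line(s) (total 0); column heights now [8 4 4 4 5 0], max=8

Answer: ......
......
......
#.....
#.....
#.....
#...#.
#####.
###...
.####.
.###..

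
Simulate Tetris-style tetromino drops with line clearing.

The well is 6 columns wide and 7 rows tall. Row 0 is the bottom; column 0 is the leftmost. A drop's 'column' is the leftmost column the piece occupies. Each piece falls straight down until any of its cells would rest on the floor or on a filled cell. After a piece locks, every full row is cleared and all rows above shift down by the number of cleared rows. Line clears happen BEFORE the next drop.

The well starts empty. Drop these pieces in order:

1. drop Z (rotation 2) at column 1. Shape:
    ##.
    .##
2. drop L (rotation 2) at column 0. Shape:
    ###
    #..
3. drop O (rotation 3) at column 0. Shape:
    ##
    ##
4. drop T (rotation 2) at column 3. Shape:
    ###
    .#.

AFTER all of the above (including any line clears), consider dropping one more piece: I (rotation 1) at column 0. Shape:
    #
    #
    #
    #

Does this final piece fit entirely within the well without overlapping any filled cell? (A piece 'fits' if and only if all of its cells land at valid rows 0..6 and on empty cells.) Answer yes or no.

Answer: no

Derivation:
Drop 1: Z rot2 at col 1 lands with bottom-row=0; cleared 0 line(s) (total 0); column heights now [0 2 2 1 0 0], max=2
Drop 2: L rot2 at col 0 lands with bottom-row=1; cleared 0 line(s) (total 0); column heights now [3 3 3 1 0 0], max=3
Drop 3: O rot3 at col 0 lands with bottom-row=3; cleared 0 line(s) (total 0); column heights now [5 5 3 1 0 0], max=5
Drop 4: T rot2 at col 3 lands with bottom-row=0; cleared 1 line(s) (total 1); column heights now [4 4 2 1 1 0], max=4
Test piece I rot1 at col 0 (width 1): heights before test = [4 4 2 1 1 0]; fits = False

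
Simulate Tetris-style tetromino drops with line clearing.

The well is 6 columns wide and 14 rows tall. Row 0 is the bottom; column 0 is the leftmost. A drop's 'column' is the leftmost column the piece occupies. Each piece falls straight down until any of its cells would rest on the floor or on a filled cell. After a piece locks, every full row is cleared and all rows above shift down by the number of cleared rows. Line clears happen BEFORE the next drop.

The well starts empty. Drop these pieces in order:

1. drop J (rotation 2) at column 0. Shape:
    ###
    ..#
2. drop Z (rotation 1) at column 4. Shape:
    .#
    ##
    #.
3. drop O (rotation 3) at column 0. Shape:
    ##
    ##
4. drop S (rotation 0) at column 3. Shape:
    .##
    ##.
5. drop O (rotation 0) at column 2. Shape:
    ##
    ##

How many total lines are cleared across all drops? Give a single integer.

Drop 1: J rot2 at col 0 lands with bottom-row=0; cleared 0 line(s) (total 0); column heights now [2 2 2 0 0 0], max=2
Drop 2: Z rot1 at col 4 lands with bottom-row=0; cleared 0 line(s) (total 0); column heights now [2 2 2 0 2 3], max=3
Drop 3: O rot3 at col 0 lands with bottom-row=2; cleared 0 line(s) (total 0); column heights now [4 4 2 0 2 3], max=4
Drop 4: S rot0 at col 3 lands with bottom-row=2; cleared 0 line(s) (total 0); column heights now [4 4 2 3 4 4], max=4
Drop 5: O rot0 at col 2 lands with bottom-row=3; cleared 1 line(s) (total 1); column heights now [3 3 4 4 3 3], max=4

Answer: 1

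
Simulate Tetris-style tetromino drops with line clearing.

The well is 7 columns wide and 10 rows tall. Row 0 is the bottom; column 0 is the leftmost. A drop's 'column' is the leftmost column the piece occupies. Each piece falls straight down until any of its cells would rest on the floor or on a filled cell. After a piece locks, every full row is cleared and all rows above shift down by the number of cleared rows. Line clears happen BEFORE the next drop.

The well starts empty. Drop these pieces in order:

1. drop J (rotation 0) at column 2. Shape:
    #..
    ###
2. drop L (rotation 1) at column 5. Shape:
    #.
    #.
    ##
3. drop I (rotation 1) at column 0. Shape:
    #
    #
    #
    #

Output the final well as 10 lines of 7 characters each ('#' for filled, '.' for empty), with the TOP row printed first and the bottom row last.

Answer: .......
.......
.......
.......
.......
.......
#......
#....#.
#.#..#.
#.#####

Derivation:
Drop 1: J rot0 at col 2 lands with bottom-row=0; cleared 0 line(s) (total 0); column heights now [0 0 2 1 1 0 0], max=2
Drop 2: L rot1 at col 5 lands with bottom-row=0; cleared 0 line(s) (total 0); column heights now [0 0 2 1 1 3 1], max=3
Drop 3: I rot1 at col 0 lands with bottom-row=0; cleared 0 line(s) (total 0); column heights now [4 0 2 1 1 3 1], max=4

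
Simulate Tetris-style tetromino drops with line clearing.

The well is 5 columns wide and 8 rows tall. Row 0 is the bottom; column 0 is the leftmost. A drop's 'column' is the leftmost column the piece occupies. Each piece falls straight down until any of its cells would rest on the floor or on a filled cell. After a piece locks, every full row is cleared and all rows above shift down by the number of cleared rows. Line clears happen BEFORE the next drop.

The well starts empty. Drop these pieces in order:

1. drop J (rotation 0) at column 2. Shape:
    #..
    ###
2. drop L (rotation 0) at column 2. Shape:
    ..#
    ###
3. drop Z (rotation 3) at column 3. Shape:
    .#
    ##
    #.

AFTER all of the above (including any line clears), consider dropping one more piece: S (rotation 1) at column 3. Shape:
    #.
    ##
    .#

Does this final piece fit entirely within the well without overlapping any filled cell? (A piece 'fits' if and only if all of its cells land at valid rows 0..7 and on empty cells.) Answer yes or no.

Drop 1: J rot0 at col 2 lands with bottom-row=0; cleared 0 line(s) (total 0); column heights now [0 0 2 1 1], max=2
Drop 2: L rot0 at col 2 lands with bottom-row=2; cleared 0 line(s) (total 0); column heights now [0 0 3 3 4], max=4
Drop 3: Z rot3 at col 3 lands with bottom-row=3; cleared 0 line(s) (total 0); column heights now [0 0 3 5 6], max=6
Test piece S rot1 at col 3 (width 2): heights before test = [0 0 3 5 6]; fits = False

Answer: no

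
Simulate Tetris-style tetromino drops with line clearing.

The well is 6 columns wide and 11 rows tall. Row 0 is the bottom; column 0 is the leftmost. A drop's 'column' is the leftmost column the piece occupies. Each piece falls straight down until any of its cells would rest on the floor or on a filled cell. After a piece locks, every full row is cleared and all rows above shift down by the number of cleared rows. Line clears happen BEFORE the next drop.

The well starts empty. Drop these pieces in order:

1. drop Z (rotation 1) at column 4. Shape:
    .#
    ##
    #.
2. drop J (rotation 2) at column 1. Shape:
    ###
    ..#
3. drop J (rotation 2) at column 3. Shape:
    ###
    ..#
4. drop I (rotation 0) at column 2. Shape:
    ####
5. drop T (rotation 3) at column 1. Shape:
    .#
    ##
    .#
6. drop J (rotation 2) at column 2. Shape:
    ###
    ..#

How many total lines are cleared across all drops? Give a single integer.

Drop 1: Z rot1 at col 4 lands with bottom-row=0; cleared 0 line(s) (total 0); column heights now [0 0 0 0 2 3], max=3
Drop 2: J rot2 at col 1 lands with bottom-row=0; cleared 0 line(s) (total 0); column heights now [0 2 2 2 2 3], max=3
Drop 3: J rot2 at col 3 lands with bottom-row=3; cleared 0 line(s) (total 0); column heights now [0 2 2 5 5 5], max=5
Drop 4: I rot0 at col 2 lands with bottom-row=5; cleared 0 line(s) (total 0); column heights now [0 2 6 6 6 6], max=6
Drop 5: T rot3 at col 1 lands with bottom-row=6; cleared 0 line(s) (total 0); column heights now [0 8 9 6 6 6], max=9
Drop 6: J rot2 at col 2 lands with bottom-row=8; cleared 0 line(s) (total 0); column heights now [0 8 10 10 10 6], max=10

Answer: 0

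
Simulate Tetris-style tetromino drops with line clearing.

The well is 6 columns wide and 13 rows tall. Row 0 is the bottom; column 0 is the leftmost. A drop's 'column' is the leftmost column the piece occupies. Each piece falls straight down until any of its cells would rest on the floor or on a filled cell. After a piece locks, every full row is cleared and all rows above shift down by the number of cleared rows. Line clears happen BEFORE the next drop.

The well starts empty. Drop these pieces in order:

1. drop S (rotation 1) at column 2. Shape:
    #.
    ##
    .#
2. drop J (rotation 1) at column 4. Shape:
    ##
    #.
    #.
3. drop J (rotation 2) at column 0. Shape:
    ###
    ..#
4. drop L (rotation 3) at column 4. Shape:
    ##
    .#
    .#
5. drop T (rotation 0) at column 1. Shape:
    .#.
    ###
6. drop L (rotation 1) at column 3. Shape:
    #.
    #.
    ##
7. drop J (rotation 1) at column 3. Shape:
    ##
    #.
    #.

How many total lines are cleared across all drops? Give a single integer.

Drop 1: S rot1 at col 2 lands with bottom-row=0; cleared 0 line(s) (total 0); column heights now [0 0 3 2 0 0], max=3
Drop 2: J rot1 at col 4 lands with bottom-row=0; cleared 0 line(s) (total 0); column heights now [0 0 3 2 3 3], max=3
Drop 3: J rot2 at col 0 lands with bottom-row=3; cleared 0 line(s) (total 0); column heights now [5 5 5 2 3 3], max=5
Drop 4: L rot3 at col 4 lands with bottom-row=3; cleared 0 line(s) (total 0); column heights now [5 5 5 2 6 6], max=6
Drop 5: T rot0 at col 1 lands with bottom-row=5; cleared 0 line(s) (total 0); column heights now [5 6 7 6 6 6], max=7
Drop 6: L rot1 at col 3 lands with bottom-row=6; cleared 0 line(s) (total 0); column heights now [5 6 7 9 7 6], max=9
Drop 7: J rot1 at col 3 lands with bottom-row=9; cleared 0 line(s) (total 0); column heights now [5 6 7 12 12 6], max=12

Answer: 0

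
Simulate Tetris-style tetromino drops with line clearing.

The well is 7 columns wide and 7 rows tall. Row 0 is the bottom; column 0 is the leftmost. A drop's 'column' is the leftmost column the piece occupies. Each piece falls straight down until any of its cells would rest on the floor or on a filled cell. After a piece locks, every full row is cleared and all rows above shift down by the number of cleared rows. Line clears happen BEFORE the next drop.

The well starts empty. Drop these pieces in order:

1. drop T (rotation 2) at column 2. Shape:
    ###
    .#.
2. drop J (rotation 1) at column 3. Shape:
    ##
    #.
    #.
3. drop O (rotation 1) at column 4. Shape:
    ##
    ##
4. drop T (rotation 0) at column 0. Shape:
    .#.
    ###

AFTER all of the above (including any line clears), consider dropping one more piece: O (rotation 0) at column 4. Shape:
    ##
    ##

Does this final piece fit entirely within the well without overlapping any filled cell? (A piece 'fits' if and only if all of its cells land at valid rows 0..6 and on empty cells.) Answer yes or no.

Drop 1: T rot2 at col 2 lands with bottom-row=0; cleared 0 line(s) (total 0); column heights now [0 0 2 2 2 0 0], max=2
Drop 2: J rot1 at col 3 lands with bottom-row=2; cleared 0 line(s) (total 0); column heights now [0 0 2 5 5 0 0], max=5
Drop 3: O rot1 at col 4 lands with bottom-row=5; cleared 0 line(s) (total 0); column heights now [0 0 2 5 7 7 0], max=7
Drop 4: T rot0 at col 0 lands with bottom-row=2; cleared 0 line(s) (total 0); column heights now [3 4 3 5 7 7 0], max=7
Test piece O rot0 at col 4 (width 2): heights before test = [3 4 3 5 7 7 0]; fits = False

Answer: no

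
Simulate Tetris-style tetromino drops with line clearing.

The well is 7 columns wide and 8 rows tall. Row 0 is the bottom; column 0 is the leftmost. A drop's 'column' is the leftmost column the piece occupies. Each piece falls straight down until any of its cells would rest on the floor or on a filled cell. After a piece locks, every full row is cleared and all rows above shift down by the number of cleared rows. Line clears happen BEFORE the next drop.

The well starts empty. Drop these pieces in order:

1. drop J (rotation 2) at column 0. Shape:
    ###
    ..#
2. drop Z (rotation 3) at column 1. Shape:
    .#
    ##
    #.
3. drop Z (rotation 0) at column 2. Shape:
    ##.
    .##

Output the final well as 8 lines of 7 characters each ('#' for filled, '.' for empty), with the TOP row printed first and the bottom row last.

Drop 1: J rot2 at col 0 lands with bottom-row=0; cleared 0 line(s) (total 0); column heights now [2 2 2 0 0 0 0], max=2
Drop 2: Z rot3 at col 1 lands with bottom-row=2; cleared 0 line(s) (total 0); column heights now [2 4 5 0 0 0 0], max=5
Drop 3: Z rot0 at col 2 lands with bottom-row=4; cleared 0 line(s) (total 0); column heights now [2 4 6 6 5 0 0], max=6

Answer: .......
.......
..##...
..###..
.##....
.#.....
###....
..#....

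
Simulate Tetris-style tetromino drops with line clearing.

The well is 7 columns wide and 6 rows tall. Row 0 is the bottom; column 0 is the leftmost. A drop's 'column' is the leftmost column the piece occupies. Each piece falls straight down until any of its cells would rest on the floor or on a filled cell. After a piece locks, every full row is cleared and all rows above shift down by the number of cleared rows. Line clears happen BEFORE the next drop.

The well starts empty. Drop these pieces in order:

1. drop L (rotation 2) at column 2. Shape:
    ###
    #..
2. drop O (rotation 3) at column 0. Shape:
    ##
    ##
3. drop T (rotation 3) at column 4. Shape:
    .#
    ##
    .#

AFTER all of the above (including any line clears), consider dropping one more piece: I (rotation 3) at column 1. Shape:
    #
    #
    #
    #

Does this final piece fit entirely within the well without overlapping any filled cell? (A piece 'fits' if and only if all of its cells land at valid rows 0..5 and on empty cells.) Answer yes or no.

Answer: yes

Derivation:
Drop 1: L rot2 at col 2 lands with bottom-row=0; cleared 0 line(s) (total 0); column heights now [0 0 2 2 2 0 0], max=2
Drop 2: O rot3 at col 0 lands with bottom-row=0; cleared 0 line(s) (total 0); column heights now [2 2 2 2 2 0 0], max=2
Drop 3: T rot3 at col 4 lands with bottom-row=1; cleared 0 line(s) (total 0); column heights now [2 2 2 2 3 4 0], max=4
Test piece I rot3 at col 1 (width 1): heights before test = [2 2 2 2 3 4 0]; fits = True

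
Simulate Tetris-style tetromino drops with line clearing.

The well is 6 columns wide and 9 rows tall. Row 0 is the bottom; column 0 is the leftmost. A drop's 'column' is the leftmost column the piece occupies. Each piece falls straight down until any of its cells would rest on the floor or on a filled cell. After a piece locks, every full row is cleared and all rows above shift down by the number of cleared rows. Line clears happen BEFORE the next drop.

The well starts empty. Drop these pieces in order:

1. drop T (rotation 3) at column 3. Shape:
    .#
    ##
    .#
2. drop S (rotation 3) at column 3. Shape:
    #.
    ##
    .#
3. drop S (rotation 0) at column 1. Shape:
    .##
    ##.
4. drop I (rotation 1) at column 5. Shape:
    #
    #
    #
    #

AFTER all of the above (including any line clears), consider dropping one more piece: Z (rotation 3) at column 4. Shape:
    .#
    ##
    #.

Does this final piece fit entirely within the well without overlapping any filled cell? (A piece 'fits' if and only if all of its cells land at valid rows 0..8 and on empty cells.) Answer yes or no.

Answer: yes

Derivation:
Drop 1: T rot3 at col 3 lands with bottom-row=0; cleared 0 line(s) (total 0); column heights now [0 0 0 2 3 0], max=3
Drop 2: S rot3 at col 3 lands with bottom-row=3; cleared 0 line(s) (total 0); column heights now [0 0 0 6 5 0], max=6
Drop 3: S rot0 at col 1 lands with bottom-row=5; cleared 0 line(s) (total 0); column heights now [0 6 7 7 5 0], max=7
Drop 4: I rot1 at col 5 lands with bottom-row=0; cleared 0 line(s) (total 0); column heights now [0 6 7 7 5 4], max=7
Test piece Z rot3 at col 4 (width 2): heights before test = [0 6 7 7 5 4]; fits = True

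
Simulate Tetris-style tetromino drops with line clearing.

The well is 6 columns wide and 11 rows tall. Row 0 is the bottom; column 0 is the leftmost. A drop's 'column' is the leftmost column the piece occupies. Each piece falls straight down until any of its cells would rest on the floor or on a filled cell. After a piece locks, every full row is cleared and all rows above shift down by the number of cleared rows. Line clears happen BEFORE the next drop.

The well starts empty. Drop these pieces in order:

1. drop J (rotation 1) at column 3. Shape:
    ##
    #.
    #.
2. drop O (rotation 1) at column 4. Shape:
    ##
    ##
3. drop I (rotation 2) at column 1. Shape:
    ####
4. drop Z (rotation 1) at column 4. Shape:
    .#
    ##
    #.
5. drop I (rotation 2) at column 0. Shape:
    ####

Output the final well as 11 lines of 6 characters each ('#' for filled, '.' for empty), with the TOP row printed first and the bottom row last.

Answer: ......
......
.....#
....##
#####.
.####.
....##
....##
...##.
...#..
...#..

Derivation:
Drop 1: J rot1 at col 3 lands with bottom-row=0; cleared 0 line(s) (total 0); column heights now [0 0 0 3 3 0], max=3
Drop 2: O rot1 at col 4 lands with bottom-row=3; cleared 0 line(s) (total 0); column heights now [0 0 0 3 5 5], max=5
Drop 3: I rot2 at col 1 lands with bottom-row=5; cleared 0 line(s) (total 0); column heights now [0 6 6 6 6 5], max=6
Drop 4: Z rot1 at col 4 lands with bottom-row=6; cleared 0 line(s) (total 0); column heights now [0 6 6 6 8 9], max=9
Drop 5: I rot2 at col 0 lands with bottom-row=6; cleared 0 line(s) (total 0); column heights now [7 7 7 7 8 9], max=9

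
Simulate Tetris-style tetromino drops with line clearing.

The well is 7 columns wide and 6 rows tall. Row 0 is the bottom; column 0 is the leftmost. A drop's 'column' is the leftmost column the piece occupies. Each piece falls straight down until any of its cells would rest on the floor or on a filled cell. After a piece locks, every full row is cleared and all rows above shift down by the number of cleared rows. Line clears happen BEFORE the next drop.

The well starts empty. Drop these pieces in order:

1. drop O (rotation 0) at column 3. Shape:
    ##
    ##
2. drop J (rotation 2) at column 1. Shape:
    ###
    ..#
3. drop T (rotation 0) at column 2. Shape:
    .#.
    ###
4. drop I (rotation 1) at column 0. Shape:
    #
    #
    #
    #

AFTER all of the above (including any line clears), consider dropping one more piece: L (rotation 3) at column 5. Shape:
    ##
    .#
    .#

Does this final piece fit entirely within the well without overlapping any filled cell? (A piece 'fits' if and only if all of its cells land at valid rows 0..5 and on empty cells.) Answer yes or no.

Answer: yes

Derivation:
Drop 1: O rot0 at col 3 lands with bottom-row=0; cleared 0 line(s) (total 0); column heights now [0 0 0 2 2 0 0], max=2
Drop 2: J rot2 at col 1 lands with bottom-row=2; cleared 0 line(s) (total 0); column heights now [0 4 4 4 2 0 0], max=4
Drop 3: T rot0 at col 2 lands with bottom-row=4; cleared 0 line(s) (total 0); column heights now [0 4 5 6 5 0 0], max=6
Drop 4: I rot1 at col 0 lands with bottom-row=0; cleared 0 line(s) (total 0); column heights now [4 4 5 6 5 0 0], max=6
Test piece L rot3 at col 5 (width 2): heights before test = [4 4 5 6 5 0 0]; fits = True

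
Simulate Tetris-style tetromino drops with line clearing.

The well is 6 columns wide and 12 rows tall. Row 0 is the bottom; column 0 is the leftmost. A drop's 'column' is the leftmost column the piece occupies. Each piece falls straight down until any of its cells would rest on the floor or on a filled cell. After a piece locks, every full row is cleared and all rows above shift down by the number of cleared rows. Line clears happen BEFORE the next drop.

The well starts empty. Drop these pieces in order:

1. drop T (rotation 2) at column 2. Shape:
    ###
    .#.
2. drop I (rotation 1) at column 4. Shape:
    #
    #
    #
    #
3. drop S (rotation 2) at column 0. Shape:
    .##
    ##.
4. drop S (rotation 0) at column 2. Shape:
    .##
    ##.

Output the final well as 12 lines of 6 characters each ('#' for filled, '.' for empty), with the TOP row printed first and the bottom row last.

Answer: ......
......
......
......
......
...##.
..###.
....#.
....#.
.##.#.
#####.
...#..

Derivation:
Drop 1: T rot2 at col 2 lands with bottom-row=0; cleared 0 line(s) (total 0); column heights now [0 0 2 2 2 0], max=2
Drop 2: I rot1 at col 4 lands with bottom-row=2; cleared 0 line(s) (total 0); column heights now [0 0 2 2 6 0], max=6
Drop 3: S rot2 at col 0 lands with bottom-row=1; cleared 0 line(s) (total 0); column heights now [2 3 3 2 6 0], max=6
Drop 4: S rot0 at col 2 lands with bottom-row=5; cleared 0 line(s) (total 0); column heights now [2 3 6 7 7 0], max=7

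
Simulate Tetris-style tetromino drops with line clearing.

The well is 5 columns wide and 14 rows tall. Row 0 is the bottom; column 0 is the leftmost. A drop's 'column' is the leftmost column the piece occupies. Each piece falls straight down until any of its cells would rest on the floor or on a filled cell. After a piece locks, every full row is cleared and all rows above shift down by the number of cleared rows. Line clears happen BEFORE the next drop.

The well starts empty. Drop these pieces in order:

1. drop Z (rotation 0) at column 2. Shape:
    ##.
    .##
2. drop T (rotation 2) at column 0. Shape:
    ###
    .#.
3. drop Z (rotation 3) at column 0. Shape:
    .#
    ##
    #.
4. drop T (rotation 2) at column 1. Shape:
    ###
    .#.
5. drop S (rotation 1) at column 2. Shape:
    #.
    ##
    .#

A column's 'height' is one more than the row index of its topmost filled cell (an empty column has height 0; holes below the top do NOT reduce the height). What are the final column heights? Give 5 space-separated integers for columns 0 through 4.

Answer: 5 7 10 9 1

Derivation:
Drop 1: Z rot0 at col 2 lands with bottom-row=0; cleared 0 line(s) (total 0); column heights now [0 0 2 2 1], max=2
Drop 2: T rot2 at col 0 lands with bottom-row=1; cleared 0 line(s) (total 0); column heights now [3 3 3 2 1], max=3
Drop 3: Z rot3 at col 0 lands with bottom-row=3; cleared 0 line(s) (total 0); column heights now [5 6 3 2 1], max=6
Drop 4: T rot2 at col 1 lands with bottom-row=5; cleared 0 line(s) (total 0); column heights now [5 7 7 7 1], max=7
Drop 5: S rot1 at col 2 lands with bottom-row=7; cleared 0 line(s) (total 0); column heights now [5 7 10 9 1], max=10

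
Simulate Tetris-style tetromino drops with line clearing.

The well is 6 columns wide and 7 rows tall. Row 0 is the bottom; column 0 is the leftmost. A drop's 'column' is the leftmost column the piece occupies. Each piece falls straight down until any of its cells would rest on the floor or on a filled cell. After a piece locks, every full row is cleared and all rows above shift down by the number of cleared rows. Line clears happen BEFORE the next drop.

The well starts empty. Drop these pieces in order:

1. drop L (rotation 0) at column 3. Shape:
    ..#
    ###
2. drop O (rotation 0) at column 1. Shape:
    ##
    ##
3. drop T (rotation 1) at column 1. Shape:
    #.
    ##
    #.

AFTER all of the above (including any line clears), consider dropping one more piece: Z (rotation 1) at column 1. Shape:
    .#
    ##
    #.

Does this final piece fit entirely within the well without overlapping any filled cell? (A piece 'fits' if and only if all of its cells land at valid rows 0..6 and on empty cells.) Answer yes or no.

Answer: no

Derivation:
Drop 1: L rot0 at col 3 lands with bottom-row=0; cleared 0 line(s) (total 0); column heights now [0 0 0 1 1 2], max=2
Drop 2: O rot0 at col 1 lands with bottom-row=0; cleared 0 line(s) (total 0); column heights now [0 2 2 1 1 2], max=2
Drop 3: T rot1 at col 1 lands with bottom-row=2; cleared 0 line(s) (total 0); column heights now [0 5 4 1 1 2], max=5
Test piece Z rot1 at col 1 (width 2): heights before test = [0 5 4 1 1 2]; fits = False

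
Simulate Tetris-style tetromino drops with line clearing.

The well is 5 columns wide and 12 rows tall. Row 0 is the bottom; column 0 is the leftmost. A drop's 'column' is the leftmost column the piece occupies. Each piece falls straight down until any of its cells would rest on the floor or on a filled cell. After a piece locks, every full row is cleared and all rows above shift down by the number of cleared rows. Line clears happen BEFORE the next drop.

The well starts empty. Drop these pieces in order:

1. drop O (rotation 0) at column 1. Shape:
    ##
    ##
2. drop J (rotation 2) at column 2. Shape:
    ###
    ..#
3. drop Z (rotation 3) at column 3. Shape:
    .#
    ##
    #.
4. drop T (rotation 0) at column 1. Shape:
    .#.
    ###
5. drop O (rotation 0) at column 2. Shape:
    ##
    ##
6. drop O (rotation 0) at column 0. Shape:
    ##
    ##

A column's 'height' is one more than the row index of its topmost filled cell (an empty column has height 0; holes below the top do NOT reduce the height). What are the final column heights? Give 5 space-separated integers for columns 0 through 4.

Drop 1: O rot0 at col 1 lands with bottom-row=0; cleared 0 line(s) (total 0); column heights now [0 2 2 0 0], max=2
Drop 2: J rot2 at col 2 lands with bottom-row=1; cleared 0 line(s) (total 0); column heights now [0 2 3 3 3], max=3
Drop 3: Z rot3 at col 3 lands with bottom-row=3; cleared 0 line(s) (total 0); column heights now [0 2 3 5 6], max=6
Drop 4: T rot0 at col 1 lands with bottom-row=5; cleared 0 line(s) (total 0); column heights now [0 6 7 6 6], max=7
Drop 5: O rot0 at col 2 lands with bottom-row=7; cleared 0 line(s) (total 0); column heights now [0 6 9 9 6], max=9
Drop 6: O rot0 at col 0 lands with bottom-row=6; cleared 0 line(s) (total 0); column heights now [8 8 9 9 6], max=9

Answer: 8 8 9 9 6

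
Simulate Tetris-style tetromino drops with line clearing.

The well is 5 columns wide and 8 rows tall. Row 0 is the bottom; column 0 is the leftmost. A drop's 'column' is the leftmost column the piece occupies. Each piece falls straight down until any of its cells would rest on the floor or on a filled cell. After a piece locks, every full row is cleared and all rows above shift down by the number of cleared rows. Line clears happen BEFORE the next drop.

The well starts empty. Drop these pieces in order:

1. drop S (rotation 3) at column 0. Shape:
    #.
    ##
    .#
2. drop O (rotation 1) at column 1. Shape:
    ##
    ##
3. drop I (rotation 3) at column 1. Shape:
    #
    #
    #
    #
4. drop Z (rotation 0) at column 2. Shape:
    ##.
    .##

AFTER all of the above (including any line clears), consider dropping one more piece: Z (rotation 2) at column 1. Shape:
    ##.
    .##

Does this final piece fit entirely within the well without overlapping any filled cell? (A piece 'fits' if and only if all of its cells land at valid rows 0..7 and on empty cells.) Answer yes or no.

Answer: no

Derivation:
Drop 1: S rot3 at col 0 lands with bottom-row=0; cleared 0 line(s) (total 0); column heights now [3 2 0 0 0], max=3
Drop 2: O rot1 at col 1 lands with bottom-row=2; cleared 0 line(s) (total 0); column heights now [3 4 4 0 0], max=4
Drop 3: I rot3 at col 1 lands with bottom-row=4; cleared 0 line(s) (total 0); column heights now [3 8 4 0 0], max=8
Drop 4: Z rot0 at col 2 lands with bottom-row=3; cleared 0 line(s) (total 0); column heights now [3 8 5 5 4], max=8
Test piece Z rot2 at col 1 (width 3): heights before test = [3 8 5 5 4]; fits = False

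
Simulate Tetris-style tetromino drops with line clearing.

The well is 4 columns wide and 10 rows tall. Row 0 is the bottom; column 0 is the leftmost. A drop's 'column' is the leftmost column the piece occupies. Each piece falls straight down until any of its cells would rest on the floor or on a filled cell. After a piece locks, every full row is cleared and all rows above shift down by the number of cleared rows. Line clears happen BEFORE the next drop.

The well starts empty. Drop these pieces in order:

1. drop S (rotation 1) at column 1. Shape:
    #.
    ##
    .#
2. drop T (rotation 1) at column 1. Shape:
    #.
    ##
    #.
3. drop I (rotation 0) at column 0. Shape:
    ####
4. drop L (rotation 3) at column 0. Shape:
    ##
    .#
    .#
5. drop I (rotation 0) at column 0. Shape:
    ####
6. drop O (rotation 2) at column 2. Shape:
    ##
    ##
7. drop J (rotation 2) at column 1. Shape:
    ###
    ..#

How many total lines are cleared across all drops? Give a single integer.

Answer: 2

Derivation:
Drop 1: S rot1 at col 1 lands with bottom-row=0; cleared 0 line(s) (total 0); column heights now [0 3 2 0], max=3
Drop 2: T rot1 at col 1 lands with bottom-row=3; cleared 0 line(s) (total 0); column heights now [0 6 5 0], max=6
Drop 3: I rot0 at col 0 lands with bottom-row=6; cleared 1 line(s) (total 1); column heights now [0 6 5 0], max=6
Drop 4: L rot3 at col 0 lands with bottom-row=6; cleared 0 line(s) (total 1); column heights now [9 9 5 0], max=9
Drop 5: I rot0 at col 0 lands with bottom-row=9; cleared 1 line(s) (total 2); column heights now [9 9 5 0], max=9
Drop 6: O rot2 at col 2 lands with bottom-row=5; cleared 0 line(s) (total 2); column heights now [9 9 7 7], max=9
Drop 7: J rot2 at col 1 lands with bottom-row=8; cleared 0 line(s) (total 2); column heights now [9 10 10 10], max=10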